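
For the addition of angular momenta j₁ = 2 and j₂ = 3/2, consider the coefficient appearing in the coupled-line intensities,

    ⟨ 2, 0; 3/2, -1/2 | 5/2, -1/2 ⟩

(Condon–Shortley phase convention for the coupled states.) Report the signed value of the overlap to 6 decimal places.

+√(3/35) ≈ +0.292770

triangle: 1!·3!·2!/7! = 12/5040
(j±m)!: 2!·2!·1!·2!·2!·3! = 96
prefactor² = (2J+1)·Δ·N² = 48/35
  k=0: +1/(0!·1!·2!·1!·1!·1!) = 1/2
  k=1: −1/(1!·0!·1!·0!·2!·2!) = -1/4
Σ = 1/4  ⇒  CG² = 48/35·(1/4)² = 3/35
CG = +√(3/35) = +0.292770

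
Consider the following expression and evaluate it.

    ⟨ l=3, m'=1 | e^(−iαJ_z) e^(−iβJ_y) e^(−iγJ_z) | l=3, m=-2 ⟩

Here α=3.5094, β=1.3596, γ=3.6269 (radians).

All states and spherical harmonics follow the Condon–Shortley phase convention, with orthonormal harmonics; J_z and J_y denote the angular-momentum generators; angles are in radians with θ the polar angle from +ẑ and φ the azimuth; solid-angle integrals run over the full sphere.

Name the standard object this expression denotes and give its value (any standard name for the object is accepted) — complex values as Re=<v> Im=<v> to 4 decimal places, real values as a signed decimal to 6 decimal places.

This is a Wigner D-matrix element — the rotation-matrix element ⟨l m'| R(α,β,γ) |l m⟩ in the angular-momentum basis.
First d^3_{1,-2}(β=1.3596), then the phase factors e^{-i(1)α} and e^{-i(-2)γ}:
Half-angle: c=0.777698, s=0.628637. N=√(24·2·1·120)=75.894664
k∈{0,1} keeps every argument non-negative
  k=0: (−1)^3·75.8947/(12)·0.7777^3·0.6286^3 = -0.739034
  k=1: (−1)^4·75.8947/(24)·0.7777^1·0.6286^5 = +0.241442
d^3_{1,-2}(1.3596) = -0.739034 +0.241442 = -0.497592
D = (-0.933118+0.359570i)·(-0.497592)·(+0.564792+0.825233i) = +0.409890+0.282114i

Wigner D-matrix element, Re=0.4099 Im=0.2821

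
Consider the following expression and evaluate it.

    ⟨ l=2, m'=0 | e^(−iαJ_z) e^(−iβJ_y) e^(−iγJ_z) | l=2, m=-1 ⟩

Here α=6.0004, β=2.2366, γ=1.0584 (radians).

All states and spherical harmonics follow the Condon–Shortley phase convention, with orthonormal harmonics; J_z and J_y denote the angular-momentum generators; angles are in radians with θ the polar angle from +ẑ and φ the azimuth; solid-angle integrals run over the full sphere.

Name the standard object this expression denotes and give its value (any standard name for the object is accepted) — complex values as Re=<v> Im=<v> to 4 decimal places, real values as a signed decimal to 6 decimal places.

Wigner D-matrix element, Re=0.2917 Im=0.5185

This is a Wigner D-matrix element — the rotation-matrix element ⟨l m'| R(α,β,γ) |l m⟩ in the angular-momentum basis.
Split into d^2_{0,-1}(β=2.2366) × two z-phases.
With c≡cos(β/2)=0.437212 and s≡sin(β/2)=0.899358, N=[2·2·1·6]^{1/2}=4.898979
k: max(0,(-1)−(0))=0 … min(2+(-1),2−(0))=1
  k=0: (−1)^1·4.8990/(2)·0.4372^3·0.8994^1 = -0.184113
  k=1: (−1)^2·4.8990/(2)·0.4372^1·0.8994^3 = +0.779052
d^2_{0,-1}(2.2366) = -0.184113 +0.779052 = +0.594938
D = (+1.000000+0.000000i)·(+0.594938)·(+0.490267+0.871572i) = +0.291679+0.518532i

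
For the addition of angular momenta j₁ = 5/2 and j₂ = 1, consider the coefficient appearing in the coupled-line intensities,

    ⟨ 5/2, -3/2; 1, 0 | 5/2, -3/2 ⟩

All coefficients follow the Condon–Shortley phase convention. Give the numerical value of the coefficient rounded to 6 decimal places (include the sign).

-0.507093

j₁+j₂−J=1  J+j₁−j₂=4  J−j₁+j₂=1  j₁+j₂+J+1=7
(j₁±m₁, j₂±m₂, J±M) = (1,4,1,1,1,4)
P² = 576/35
sum k=0..1:
  [0] +1/24 = 1/24
  [1] −1/6 = -1/6
S = -1/8
C² = P²·S² = 9/35 ; C = -0.507093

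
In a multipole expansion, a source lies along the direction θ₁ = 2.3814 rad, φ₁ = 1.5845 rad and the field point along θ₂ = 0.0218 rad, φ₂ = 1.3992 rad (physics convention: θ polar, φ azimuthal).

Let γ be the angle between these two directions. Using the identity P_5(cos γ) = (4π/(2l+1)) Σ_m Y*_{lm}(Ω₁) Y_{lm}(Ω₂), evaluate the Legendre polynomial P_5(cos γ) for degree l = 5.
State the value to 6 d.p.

0.379326

Summing Y*_{l m}(θ₁,φ₁)·Y_{l m}(θ₂,φ₂) over m ∈ [−5, 5]; prefactor 4π/(2·5+1) = 1.142397:
  m=-5: Y*=(-0.004936, 0.071930)  Y=(0.000000, -0.000000)  product (0.000000, 0.000000)
  m=-4: Y*=(-0.239431, -0.013137)  Y=(0.000000, 0.000000)  product (-0.000000, -0.000000)
  m=-3: Y*=(0.017336, -0.421446)  Y=(-0.000014, 0.000025)  product (0.000010, 0.000006)
  m=-2: Y*=(0.335531, 0.009198)  Y=(-0.001515, -0.000541)  product (-0.000503, -0.000196)
  m=-1: Y*=(0.001694, -0.123644)  Y=(0.009521, -0.054941)  product (-0.006777, -0.001270)
  m=+0: Y*=(0.371764, -0.000000)  Y=(0.932271, 0.000000)  product (0.346585, 0.000000)
  m=+1: Y*=(-0.001694, -0.123644)  Y=(-0.009521, -0.054941)  product (-0.006777, 0.001270)
  m=+2: Y*=(0.335531, -0.009198)  Y=(-0.001515, 0.000541)  product (-0.000503, 0.000196)
  m=+3: Y*=(-0.017336, -0.421446)  Y=(0.000014, 0.000025)  product (0.000010, -0.000006)
  m=+4: Y*=(-0.239431, 0.013137)  Y=(0.000000, -0.000000)  product (-0.000000, 0.000000)
  m=+5: Y*=(0.004936, 0.071930)  Y=(-0.000000, -0.000000)  product (0.000000, -0.000000)
Accumulated sum (0.332044, 0.000000); after 4π/(2l+1) scaling, (0.379326, 0.000000) ⇒ P_5 = 0.379326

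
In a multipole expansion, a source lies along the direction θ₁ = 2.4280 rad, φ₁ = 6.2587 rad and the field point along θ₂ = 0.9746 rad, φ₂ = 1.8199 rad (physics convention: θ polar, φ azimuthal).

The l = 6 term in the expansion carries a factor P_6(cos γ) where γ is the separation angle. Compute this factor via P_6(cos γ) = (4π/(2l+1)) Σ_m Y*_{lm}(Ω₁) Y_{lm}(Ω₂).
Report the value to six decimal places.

Term-by-term m-sum for l=6 (normalisation 4π/13 = 0.966644):
  m=-6: Y*=+0.037583-0.005561i  Y=-0.011802+0.154632i  product +0.000416+0.005877i
  m=-5: Y*=-0.150872+0.018564i  Y=-0.345423-0.116496i  product +0.054277+0.011164i
  m=-4: Y*=+0.344603-0.033859i  Y=+0.224306-0.346596i  product +0.065561-0.127033i
  m=-3: Y*=-0.452747+0.033317i  Y=+0.065931+0.071155i  product -0.032221-0.030018i
  m=-2: Y*=+0.207997-0.010194i  Y=+0.273240-0.148636i  product +0.055318-0.033701i
  m=-1: Y*=+0.278469-0.006820i  Y=+0.055598+0.218557i  product +0.016973+0.060482i
  m=+0: Y*=-0.302516-0.000000i  Y=+0.256329+0.000000i  product -0.077544-0.000000i
  m=+1: Y*=-0.278469-0.006820i  Y=-0.055598+0.218557i  product +0.016973-0.060482i
  m=+2: Y*=+0.207997+0.010194i  Y=+0.273240+0.148636i  product +0.055318+0.033701i
  m=+3: Y*=+0.452747+0.033317i  Y=-0.065931+0.071155i  product -0.032221+0.030018i
  m=+4: Y*=+0.344603+0.033859i  Y=+0.224306+0.346596i  product +0.065561+0.127033i
  m=+5: Y*=+0.150872+0.018564i  Y=+0.345423-0.116496i  product +0.054277-0.011164i
  m=+6: Y*=+0.037583+0.005561i  Y=-0.011802-0.154632i  product +0.000416-0.005877i
Accumulated sum +0.243106+0.000000i; after 4π/(2l+1) scaling, +0.234997+0.000000i ⇒ P_6 = 0.234997

0.234997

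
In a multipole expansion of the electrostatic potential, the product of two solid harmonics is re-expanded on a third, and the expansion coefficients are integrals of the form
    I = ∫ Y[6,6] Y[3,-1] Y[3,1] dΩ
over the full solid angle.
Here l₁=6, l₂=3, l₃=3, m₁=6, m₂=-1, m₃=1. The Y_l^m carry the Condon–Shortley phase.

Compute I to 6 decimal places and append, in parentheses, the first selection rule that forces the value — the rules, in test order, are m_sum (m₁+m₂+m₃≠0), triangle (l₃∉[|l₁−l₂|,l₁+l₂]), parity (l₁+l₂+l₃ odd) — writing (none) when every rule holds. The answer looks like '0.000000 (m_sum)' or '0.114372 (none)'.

6 − 1 + 1 = 6 ≠ 0: azimuthal integral kills it; I = 0

0.000000 (m_sum)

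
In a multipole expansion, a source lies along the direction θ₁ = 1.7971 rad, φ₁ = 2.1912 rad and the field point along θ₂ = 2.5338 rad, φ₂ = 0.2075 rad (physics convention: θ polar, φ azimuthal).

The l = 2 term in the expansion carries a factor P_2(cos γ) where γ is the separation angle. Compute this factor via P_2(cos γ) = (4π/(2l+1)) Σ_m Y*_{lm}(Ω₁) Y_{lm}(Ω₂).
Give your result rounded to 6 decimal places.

-0.497705

Summing Y*_{l m}(θ₁,φ₁)·Y_{l m}(θ₂,φ₂) over m ∈ [−2, 2]; prefactor 4π/(2·2+1) = 2.513274:
  m=-2: Y*=(-0.118864, -0.347035)  Y=(0.115274, -0.050788)  product (-0.031327, -0.033967)
  m=-1: Y*=(0.098205, -0.137443)  Y=(-0.354392, 0.074610)  product (-0.024549, 0.056036)
  m=+0: Y*=(-0.267756, -0.000000)  Y=(0.322230, 0.000000)  product (-0.086279, -0.000000)
  m=+1: Y*=(-0.098205, -0.137443)  Y=(0.354392, 0.074610)  product (-0.024549, -0.056036)
  m=+2: Y*=(-0.118864, 0.347035)  Y=(0.115274, 0.050788)  product (-0.031327, 0.033967)
Total Σ_m = (-0.198031, 0.000000). Multiply by 2.513274: (-0.497705, 0.000000). P_2(cos γ) = -0.497705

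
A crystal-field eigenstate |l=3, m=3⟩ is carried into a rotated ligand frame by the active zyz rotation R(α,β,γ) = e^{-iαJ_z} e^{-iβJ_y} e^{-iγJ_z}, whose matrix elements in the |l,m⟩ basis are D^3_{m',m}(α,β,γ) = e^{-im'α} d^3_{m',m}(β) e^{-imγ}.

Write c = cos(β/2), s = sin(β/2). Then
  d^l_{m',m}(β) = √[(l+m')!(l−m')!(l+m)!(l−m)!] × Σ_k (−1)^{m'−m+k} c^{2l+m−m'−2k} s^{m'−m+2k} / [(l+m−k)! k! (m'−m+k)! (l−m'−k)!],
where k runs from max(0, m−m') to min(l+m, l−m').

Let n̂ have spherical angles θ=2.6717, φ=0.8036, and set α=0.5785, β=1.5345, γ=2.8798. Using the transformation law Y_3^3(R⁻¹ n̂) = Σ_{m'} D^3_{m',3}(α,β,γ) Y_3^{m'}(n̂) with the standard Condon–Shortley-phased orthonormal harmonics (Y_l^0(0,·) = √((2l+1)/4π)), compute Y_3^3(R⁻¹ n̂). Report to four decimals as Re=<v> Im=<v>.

Re=0.1387 Im=0.2852

Need the full column D^3_{m',3} for m'=−3..3 at α=0.5785, β=1.5345, γ=2.8798.
cos(β/2)=0.719822, sin(β/2)=0.694158
d^3_{-3,3}: single k=6 term ⇒ +0.111880;  D = +0.091010-0.065071i
d^3_{-2,3}: single k=5 term ⇒ +0.284180;  D = +0.103183-0.264786i
d^3_{-1,3}: single k=4 term ⇒ +0.465941;  D = -0.095725-0.456001i
d^3_{0,3}: single k=3 term ⇒ +0.557913;  D = -0.394512-0.394496i
d^3_{1,3}: single k=2 term ⇒ +0.501030;  D = -0.490347-0.102914i
d^3_{2,3}: single k=1 term ⇒ +0.328595;  D = -0.306165+0.119322i
d^3_{3,3}: single k=0 term ⇒ +0.139108;  D = -0.080903+0.113162i
Y_3^{m'}(θ=2.6717,φ=0.8036) and Σ D·Y over m':
  (+0.0910-0.0651i)·(-0.0288-0.0259i)  (+0.1032-0.2648i)·(+0.0068+0.1867i)  (-0.0957-0.4560i)·(+0.3022-0.3134i)  (-0.3945-0.3945i)·(-0.3244+0.0000i)  (-0.4903-0.1029i)·(-0.3022-0.3134i)  (-0.3062+0.1193i)·(+0.0068-0.1867i)  (-0.0809+0.1132i)·(+0.0288-0.0259i)
Y_3^3(R⁻¹ n̂) = +0.138680+0.285247i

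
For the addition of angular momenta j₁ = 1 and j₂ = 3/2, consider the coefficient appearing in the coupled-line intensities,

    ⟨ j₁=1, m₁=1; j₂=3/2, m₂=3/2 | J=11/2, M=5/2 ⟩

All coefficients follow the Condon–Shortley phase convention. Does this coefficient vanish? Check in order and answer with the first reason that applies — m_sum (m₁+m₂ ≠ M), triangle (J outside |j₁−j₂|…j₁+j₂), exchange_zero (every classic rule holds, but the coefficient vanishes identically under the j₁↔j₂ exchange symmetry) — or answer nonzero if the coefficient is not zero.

m-sum: m₁+m₂ = 1+3/2 = 5/2, M = 5/2  ✓
triangle: need |j₁−j₂| ≤ J ≤ j₁+j₂, i.e. J ∈ [1/2, 5/2]; J = 11/2 is outside ✗ ⇒ coefficient is 0

triangle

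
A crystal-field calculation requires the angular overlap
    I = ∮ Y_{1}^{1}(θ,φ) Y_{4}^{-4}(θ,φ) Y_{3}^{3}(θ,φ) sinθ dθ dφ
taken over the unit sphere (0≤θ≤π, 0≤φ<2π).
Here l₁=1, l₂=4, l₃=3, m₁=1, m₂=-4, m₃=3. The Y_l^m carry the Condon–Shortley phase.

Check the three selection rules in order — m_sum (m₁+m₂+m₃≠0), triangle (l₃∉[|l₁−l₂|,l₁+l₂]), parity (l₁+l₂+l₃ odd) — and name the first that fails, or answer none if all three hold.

none

azimuthal sum: 1 − 4 + 3 = 0  ✓
3 ≤ 3 ≤ 5 (triangle on l)  ✓
L = 1 + 4 + 3 = 8 (even)  ✓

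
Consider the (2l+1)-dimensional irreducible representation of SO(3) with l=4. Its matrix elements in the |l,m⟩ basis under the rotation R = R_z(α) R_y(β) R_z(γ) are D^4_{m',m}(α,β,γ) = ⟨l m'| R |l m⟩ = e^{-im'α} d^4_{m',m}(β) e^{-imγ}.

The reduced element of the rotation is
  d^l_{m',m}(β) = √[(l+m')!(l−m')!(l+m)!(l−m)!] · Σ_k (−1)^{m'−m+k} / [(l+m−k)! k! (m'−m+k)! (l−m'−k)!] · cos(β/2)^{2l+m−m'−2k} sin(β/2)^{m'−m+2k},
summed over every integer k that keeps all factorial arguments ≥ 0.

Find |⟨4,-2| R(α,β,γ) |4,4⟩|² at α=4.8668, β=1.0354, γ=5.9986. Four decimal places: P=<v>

Split into d^4_{-2,4}(β=1.0354) × two z-phases.
With c≡cos(β/2)=0.868960 and s≡sin(β/2)=0.494883, N=[2·720·40320·1]^{1/2}=7619.763776
The bounds max(0,m−m')=6 and min(l+m,l−m')=6 give 1 term
  k=6: (−1)^0·7619.7638/(1440)·0.8690^2·0.4949^6 = +0.058694
d^4_{-2,4}(1.0354) = +0.058694
|D^4_{-2,4}|² = |d^4_{-2,4}(β)|² = (+0.058694)² = 0.003445 (the z-rotation phases have unit modulus)

P=0.0034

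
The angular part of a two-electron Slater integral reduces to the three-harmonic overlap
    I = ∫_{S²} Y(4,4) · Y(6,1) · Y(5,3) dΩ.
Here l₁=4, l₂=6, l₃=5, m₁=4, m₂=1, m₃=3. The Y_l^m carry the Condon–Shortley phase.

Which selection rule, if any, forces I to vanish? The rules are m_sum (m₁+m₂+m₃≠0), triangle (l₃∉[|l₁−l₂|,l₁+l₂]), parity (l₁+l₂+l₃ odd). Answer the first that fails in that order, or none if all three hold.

Σmᵢ = 8  ✗
l₃∈[|l₁−l₂|,l₁+l₂]=[2,10], have l₃=5
Σlᵢ = 15 ⇒ odd

m_sum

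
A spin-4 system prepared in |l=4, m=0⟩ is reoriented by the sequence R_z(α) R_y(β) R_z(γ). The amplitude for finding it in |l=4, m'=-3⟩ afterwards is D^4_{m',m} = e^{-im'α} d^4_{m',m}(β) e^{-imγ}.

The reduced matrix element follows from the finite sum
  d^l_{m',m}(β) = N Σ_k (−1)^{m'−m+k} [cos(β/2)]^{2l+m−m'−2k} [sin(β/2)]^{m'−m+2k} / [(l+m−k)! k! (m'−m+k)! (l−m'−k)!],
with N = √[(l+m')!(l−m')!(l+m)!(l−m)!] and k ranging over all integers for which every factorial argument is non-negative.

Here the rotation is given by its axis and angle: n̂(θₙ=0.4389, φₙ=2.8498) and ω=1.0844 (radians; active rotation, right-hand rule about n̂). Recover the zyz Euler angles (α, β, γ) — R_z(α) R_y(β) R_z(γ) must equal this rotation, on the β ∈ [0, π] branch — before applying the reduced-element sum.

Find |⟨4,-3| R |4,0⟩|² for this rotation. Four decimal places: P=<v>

Axis–angle → zyz. n̂ = (sinθₙcosφₙ, sinθₙsinφₙ, cosθₙ) = (-0.406981, +0.122243, +0.905220), ω = 1.0844.
R = I cosω + sinω [n̂]ₓ + (1−cosω) n̂n̂ᵀ gives
  R = [+0.555653, -0.826730, -0.088132; +0.773740, +0.475401, +0.418712; -0.304264, -0.300850, +0.903832]
β = atan2(√(R₁₃²+R₂₃²), R₃₃) = 0.442154; α = atan2(R₂₃, R₁₃) mod 2π = 1.778251; γ = atan2(R₃₂, −R₃₁) mod 2π = 5.503429
Split into d^4_{-3,0}(β=0.4422) × two z-phases.
With c≡cos(β/2)=0.975662 and s≡sin(β/2)=0.219280, N=[1·5040·24·24]^{1/2}=1703.830978
k∈{3,4} keeps every argument non-negative
  k=3: (−1)^0·1703.8310/(144)·0.9757^5·0.2193^3 = +0.110296
  k=4: (−1)^1·1703.8310/(144)·0.9757^3·0.2193^5 = -0.005571
d^4_{-3,0}(0.4422) = +0.110296 -0.005571 = +0.104725
|D^4_{-3,0}|² = |d^4_{-3,0}(β)|² = (+0.104725)² = 0.010967 (the z-rotation phases have unit modulus)

P=0.0110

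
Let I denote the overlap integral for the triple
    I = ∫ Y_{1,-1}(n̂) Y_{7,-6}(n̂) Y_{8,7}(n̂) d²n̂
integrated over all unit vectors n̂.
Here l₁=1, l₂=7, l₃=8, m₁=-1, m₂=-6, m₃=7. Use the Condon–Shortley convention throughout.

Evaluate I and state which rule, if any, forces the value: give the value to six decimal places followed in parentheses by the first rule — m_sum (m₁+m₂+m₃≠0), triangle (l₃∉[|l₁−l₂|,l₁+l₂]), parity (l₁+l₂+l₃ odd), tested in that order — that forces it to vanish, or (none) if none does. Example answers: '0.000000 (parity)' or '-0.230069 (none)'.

-0.313531 (none)

Checks pass: Σm=0; 16 even; l₃=8∈[6,8].
(2·1+1)(2·7+1)(2·8+1) = 765
Δ: 0! 2! 14! / 17! → 1/2040
sum: t=0:+1/25401600 = 1/25401600
3j²(1 7 8; 0 0 0) = Δ·Π!·Σ² = 8/255  (sign +1)
sum: t=0:+1/12454041600 = 1/12454041600
3j²(1 7 8; -1 -6 7) = Δ·Π!·Σ² = 7/136  (sign -1)
combine: 4πI² = 765·8/255·7/136 = 21/17
take √, sign -1: I = -0.31353083
No selection rule forces the value: the integral is nonzero (none).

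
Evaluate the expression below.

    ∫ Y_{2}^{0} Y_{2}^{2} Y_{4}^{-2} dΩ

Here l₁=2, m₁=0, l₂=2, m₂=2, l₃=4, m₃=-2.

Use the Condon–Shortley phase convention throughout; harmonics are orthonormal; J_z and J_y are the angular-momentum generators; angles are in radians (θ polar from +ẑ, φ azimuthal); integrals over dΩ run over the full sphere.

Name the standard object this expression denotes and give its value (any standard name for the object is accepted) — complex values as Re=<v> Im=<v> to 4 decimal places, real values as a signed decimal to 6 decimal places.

This is a Gaunt coefficient — the integral of a triple product of spherical harmonics over the sphere.
Checks pass: Σm=0; 8 even; l₃=4∈[0,4].
(2·2+1)(2·2+1)(2·4+1) = 225
Δ: 0! 4! 4! / 9! → 1/630
sum: t=0:+1/16 = 1/16
3j²(2 2 4; 0 0 0) = Δ·Π!·Σ² = 2/35  (sign +1)
sum: t=0:+1/96 = 1/96
3j²(2 2 4; 0 2 -2) = Δ·Π!·Σ² = 1/42  (sign +1)
combine: 4πI² = 225·2/35·1/42 = 15/49
take √, sign +1: I = 0.15607835

Gaunt coefficient, +0.156078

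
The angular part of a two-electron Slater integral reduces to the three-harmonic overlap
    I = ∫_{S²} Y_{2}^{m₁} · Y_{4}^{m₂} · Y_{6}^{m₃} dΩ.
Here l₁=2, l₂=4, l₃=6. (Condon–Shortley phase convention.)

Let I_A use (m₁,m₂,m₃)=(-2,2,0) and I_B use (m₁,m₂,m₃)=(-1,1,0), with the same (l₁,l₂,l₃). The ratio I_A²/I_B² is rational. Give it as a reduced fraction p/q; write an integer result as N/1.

1/8

Same 2,4,6: normalisation and zero-m 3j drop out of the ratio.
A: Δ: 0! 4! 8! / 13! → 1/6435; sum: t=0:+1/34560 = 1/34560; 3j²(2 4 6; -2 2 0) = Δ·Π!·Σ² = 1/429  (sign +1)
B: Δ: 0! 4! 8! / 13! → 1/6435; sum: t=0:+1/4320 = 1/4320; 3j²(2 4 6; -1 1 0) = Δ·Π!·Σ² = 8/429  (sign +1)
I_A²/I_B² = (1/429)/(8/429) = 1/8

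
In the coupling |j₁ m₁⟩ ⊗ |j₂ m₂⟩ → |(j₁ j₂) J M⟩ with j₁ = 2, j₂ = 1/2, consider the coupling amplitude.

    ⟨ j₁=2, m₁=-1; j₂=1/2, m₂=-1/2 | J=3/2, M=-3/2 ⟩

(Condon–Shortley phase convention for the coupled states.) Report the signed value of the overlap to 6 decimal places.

j₁+j₂−J=1  J+j₁−j₂=3  J−j₁+j₂=0  j₁+j₂+J+1=5
(j₁±m₁, j₂±m₂, J±M) = (1,3,0,1,0,3)
P² = 36/5
sum k=0..0:
  [0] +1/6 = 1/6
S = 1/6
C² = P²·S² = 1/5 ; C = +0.447214

+0.447214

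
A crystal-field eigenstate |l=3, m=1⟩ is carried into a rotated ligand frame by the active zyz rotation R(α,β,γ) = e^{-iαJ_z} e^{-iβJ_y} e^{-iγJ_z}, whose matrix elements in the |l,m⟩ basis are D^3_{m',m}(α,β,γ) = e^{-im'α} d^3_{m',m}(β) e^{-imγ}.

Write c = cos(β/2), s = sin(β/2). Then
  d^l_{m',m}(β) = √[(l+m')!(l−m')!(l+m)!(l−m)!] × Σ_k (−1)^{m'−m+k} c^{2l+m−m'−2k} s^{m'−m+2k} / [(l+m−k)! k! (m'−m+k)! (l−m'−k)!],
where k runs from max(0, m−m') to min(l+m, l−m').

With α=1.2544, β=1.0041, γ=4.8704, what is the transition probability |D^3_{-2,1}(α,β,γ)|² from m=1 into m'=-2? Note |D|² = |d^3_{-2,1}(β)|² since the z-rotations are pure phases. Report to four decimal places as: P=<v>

P=0.1626

First d^3_{-2,1}(β=1.0041), then the phase factors e^{-i(-2)α} and e^{-i(1)γ}:
Half-angle: c=0.876598, s=0.481224. N=√(1·120·24·2)=75.894664
k: max(0,(1)−(-2))=3 … min(3+(1),3−(-2))=4
  k=3: (−1)^0·75.8947/(12)·0.8766^3·0.4812^3 = +0.474758
  k=4: (−1)^1·75.8947/(24)·0.8766^1·0.4812^5 = -0.071538
d^3_{-2,1}(1.0041) = +0.474758 -0.071538 = +0.403220
|D^3_{-2,1}|² = |d^3_{-2,1}(β)|² = (+0.403220)² = 0.162586 (the z-rotation phases have unit modulus)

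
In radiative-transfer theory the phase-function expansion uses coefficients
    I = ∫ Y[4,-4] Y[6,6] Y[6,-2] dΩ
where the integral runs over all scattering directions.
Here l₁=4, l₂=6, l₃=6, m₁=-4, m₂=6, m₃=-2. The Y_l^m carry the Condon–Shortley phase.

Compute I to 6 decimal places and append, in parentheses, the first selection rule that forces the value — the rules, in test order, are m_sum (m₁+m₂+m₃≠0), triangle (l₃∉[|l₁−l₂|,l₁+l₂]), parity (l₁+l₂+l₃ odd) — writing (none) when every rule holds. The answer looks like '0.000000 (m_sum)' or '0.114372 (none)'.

Checks pass: Σm=0; 16 even; l₃=6∈[2,10].
(2·4+1)(2·6+1)(2·6+1) = 1521
Δ: 4! 4! 8! / 17! → 1/15315300
sum: t=0:+1/829440 t=1:−1/25920 t=2:+1/9216 t=3:−1/25920 t=4:+1/829440 = 7/207360
3j²(4 6 6; 0 0 0) = Δ·Π!·Σ² = 28/2431  (sign +1)
sum: t=4:+1/23224320 = 1/23224320
3j²(4 6 6; -4 6 -2) = Δ·Π!·Σ² = 1/442  (sign +1)
combine: 4πI² = 1521·28/2431·1/442 = 126/3179
take √, sign +1: I = 0.05616103
No selection rule forces the value: the integral is nonzero (none).

0.056161 (none)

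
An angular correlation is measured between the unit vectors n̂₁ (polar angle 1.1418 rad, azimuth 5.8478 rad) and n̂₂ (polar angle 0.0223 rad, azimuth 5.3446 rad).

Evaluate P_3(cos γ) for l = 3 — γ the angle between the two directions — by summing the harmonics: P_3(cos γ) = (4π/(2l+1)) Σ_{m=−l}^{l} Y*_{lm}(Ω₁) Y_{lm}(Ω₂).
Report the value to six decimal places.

-0.446600

Addition theorem: P_3(cos γ) = (4π/7) Σ_m Y*_{lm}(Ω₁) Y_{lm}(Ω₂), m = −3…3:
  m=-3: Y*=0.08207 - 0.30285j  Y=-0.00000 + 0.00000j  product 0.00000 + 0.00000j
  m=-2: Y*=0.22648 - 0.26888j  Y=-0.00015 + 0.00048j  product 0.00010 + 0.00015j
  m=-1: Y*=-0.03595 + 0.01672j  Y=0.01702 + 0.02324j  product -0.00100 - 0.00055j
  m=+0: Y*=-0.33139 + 0.00000j  Y=0.74524 + 0.00000j  product -0.24697 + 0.00000j
  m=+1: Y*=0.03595 + 0.01672j  Y=-0.01702 + 0.02324j  product -0.00100 + 0.00055j
  m=+2: Y*=0.22648 + 0.26888j  Y=-0.00015 - 0.00048j  product 0.00010 - 0.00015j
  m=+3: Y*=-0.08207 - 0.30285j  Y=0.00000 + 0.00000j  product 0.00000 - 0.00000j
Accumulated sum -0.24878 + 0.00000j; after 4π/(2l+1) scaling, -0.44660 + 0.00000j ⇒ P_3 = -0.446600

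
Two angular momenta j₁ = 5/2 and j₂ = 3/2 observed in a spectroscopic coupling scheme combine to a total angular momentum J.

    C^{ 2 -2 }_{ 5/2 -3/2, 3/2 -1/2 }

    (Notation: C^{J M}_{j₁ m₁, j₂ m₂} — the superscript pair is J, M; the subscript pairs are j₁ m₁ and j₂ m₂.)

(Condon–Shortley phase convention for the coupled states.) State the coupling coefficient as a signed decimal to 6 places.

j₁+j₂−J=2  J+j₁−j₂=3  J−j₁+j₂=1  j₁+j₂+J+1=7
(j₁±m₁, j₂±m₂, J±M) = (1,4,1,2,0,4)
P² = 96/7
sum k=1..1:
  [1] −1/6 = -1/6
S = -1/6
C² = P²·S² = 8/21 ; C = -0.617213

-0.617213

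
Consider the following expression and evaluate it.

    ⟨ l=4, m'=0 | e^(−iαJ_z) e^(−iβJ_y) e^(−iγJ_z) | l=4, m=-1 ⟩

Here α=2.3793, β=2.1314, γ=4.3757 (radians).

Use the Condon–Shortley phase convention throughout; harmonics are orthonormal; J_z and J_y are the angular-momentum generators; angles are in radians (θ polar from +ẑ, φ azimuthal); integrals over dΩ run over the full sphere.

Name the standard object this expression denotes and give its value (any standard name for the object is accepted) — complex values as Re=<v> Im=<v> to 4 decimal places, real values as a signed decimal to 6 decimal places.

Wigner D-matrix element, Re=0.0849 Im=0.2426

This is a Wigner D-matrix element — the rotation-matrix element ⟨l m'| R(α,β,γ) |l m⟩ in the angular-momentum basis.
Split into d^4_{0,-1}(β=2.1314) × two z-phases.
c=cos(2.131400/2)=0.483892, s=sin(2.131400/2)=0.875128; N=√[24·24·6·120]=643.987578
k∈{0,1,2,3} keeps every argument non-negative
  k=0: (−1)^1·643.9876/(144)·0.4839^7·0.8751^1 = -0.024312
  k=1: (−1)^2·643.9876/(24)·0.4839^5·0.8751^3 = +0.477114
  k=2: (−1)^3·643.9876/(24)·0.4839^3·0.8751^5 = -1.560517
  k=3: (−1)^4·643.9876/(144)·0.4839^1·0.8751^7 = +0.850675
d^4_{0,-1}(2.1314) = -0.024312 +0.477114 -1.560517 +0.850675 = -0.257040
Phases: e^{-i·(0)·2.3793}=+1.000000+0.000000i, e^{-i·(-1)·4.3757}=-0.330364-0.943854i ⇒ D=+0.084917+0.242608i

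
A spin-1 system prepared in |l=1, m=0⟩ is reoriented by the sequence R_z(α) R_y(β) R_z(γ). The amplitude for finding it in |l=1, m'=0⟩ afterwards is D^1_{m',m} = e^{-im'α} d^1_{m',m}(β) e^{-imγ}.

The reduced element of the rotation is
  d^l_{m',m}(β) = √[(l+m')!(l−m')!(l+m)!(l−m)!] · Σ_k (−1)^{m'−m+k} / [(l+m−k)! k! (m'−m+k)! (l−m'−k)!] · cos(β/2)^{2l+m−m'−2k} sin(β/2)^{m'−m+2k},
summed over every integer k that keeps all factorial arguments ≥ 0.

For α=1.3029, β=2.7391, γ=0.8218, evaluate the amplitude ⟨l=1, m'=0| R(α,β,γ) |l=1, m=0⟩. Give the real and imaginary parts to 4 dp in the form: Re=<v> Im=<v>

Re=-0.9201 Im=0.0000

Split into d^1_{0,0}(β=2.7391) × two z-phases.
c=cos(2.739100/2)=0.199891, s=sin(2.739100/2)=0.979818; N=√[1·1·1·1]=1.000000
k∈{0,1} keeps every argument non-negative
  k=0: (−1)^0·1.0000/(1)·0.1999^2·0.9798^0 = +0.039956
  k=1: (−1)^1·1.0000/(1)·0.1999^0·0.9798^2 = -0.960044
d^1_{0,0}(2.7391) = +0.039956 -0.960044 = -0.920087
D = (+1.000000+0.000000i)·(-0.920087)·(+1.000000+0.000000i) = -0.920087+0.000000i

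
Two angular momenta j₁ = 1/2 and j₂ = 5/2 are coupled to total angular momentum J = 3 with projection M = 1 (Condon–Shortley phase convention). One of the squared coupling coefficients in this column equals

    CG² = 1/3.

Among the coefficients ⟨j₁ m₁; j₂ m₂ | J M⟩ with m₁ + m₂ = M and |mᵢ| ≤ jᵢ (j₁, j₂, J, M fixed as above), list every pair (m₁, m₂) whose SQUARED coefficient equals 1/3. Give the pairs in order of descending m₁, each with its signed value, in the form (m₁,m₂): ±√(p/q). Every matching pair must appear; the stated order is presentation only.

Admissible pairs with m₁+m₂ = M = 1: (-1/2,3/2), (1/2,1/2)
  (m₁,m₂)=(1/2,1/2): CG² = 2/3, CG = +√(2/3)
  (m₁,m₂)=(-1/2,3/2): CG² = 1/3, CG = +√(1/3)   ← matches the target
Pairs with CG² = 1/3: (-1/2,3/2): +√(1/3)

(-1/2,3/2): +√(1/3)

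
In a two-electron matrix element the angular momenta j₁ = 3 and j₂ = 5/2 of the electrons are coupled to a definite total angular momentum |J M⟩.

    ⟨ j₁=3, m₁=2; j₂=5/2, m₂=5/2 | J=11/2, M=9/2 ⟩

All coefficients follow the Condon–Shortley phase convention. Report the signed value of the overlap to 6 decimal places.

+√(6/11) = +0.738549

triangle: 0!×6!×5!/12! = 86400/479001600
(j±m)!: 5!×1!×5!×0!×10!×1! = 52254720000
prefactor² = (2J+1)×Δ×N² = 1244160000/11
  k=0: +1/(0!×0!×1!×5!×5!×0!) = 1/14400
Σ = 1/14400  ⇒  CG² = 1244160000/11×(1/14400)² = 6/11
CG = +√(6/11) = +0.738549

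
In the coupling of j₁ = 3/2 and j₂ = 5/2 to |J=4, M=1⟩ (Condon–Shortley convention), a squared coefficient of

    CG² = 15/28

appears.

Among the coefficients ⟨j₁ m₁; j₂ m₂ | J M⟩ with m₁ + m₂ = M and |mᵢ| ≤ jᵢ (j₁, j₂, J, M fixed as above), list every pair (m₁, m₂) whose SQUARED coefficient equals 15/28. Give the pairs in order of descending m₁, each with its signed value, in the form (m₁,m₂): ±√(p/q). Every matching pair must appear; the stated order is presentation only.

(1/2,1/2): +√(15/28)

Admissible pairs with m₁+m₂ = M = 1: (-3/2,5/2), (-1/2,3/2), (1/2,1/2), (3/2,-1/2)
  (m₁,m₂)=(3/2,-1/2): CG² = 5/28, CG = +√(5/28)
  (m₁,m₂)=(1/2,1/2): CG² = 15/28, CG = +√(15/28)   ← matches the target
  (m₁,m₂)=(-1/2,3/2): CG² = 15/56, CG = +√(15/56)
  (m₁,m₂)=(-3/2,5/2): CG² = 1/56, CG = +√(1/56)
Pairs with CG² = 15/28: (1/2,1/2): +√(15/28)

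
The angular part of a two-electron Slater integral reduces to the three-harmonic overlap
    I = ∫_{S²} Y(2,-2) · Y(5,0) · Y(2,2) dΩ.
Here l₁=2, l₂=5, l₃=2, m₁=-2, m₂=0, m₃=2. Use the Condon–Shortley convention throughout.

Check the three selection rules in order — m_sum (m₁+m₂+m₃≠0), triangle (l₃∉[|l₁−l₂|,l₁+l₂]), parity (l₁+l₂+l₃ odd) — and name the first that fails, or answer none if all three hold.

triangle

Σmᵢ = 0  ✓
l₃∈[|l₁−l₂|,l₁+l₂]=[3,7] required, l₃=2 fails  ✗
Σlᵢ = 9 ⇒ odd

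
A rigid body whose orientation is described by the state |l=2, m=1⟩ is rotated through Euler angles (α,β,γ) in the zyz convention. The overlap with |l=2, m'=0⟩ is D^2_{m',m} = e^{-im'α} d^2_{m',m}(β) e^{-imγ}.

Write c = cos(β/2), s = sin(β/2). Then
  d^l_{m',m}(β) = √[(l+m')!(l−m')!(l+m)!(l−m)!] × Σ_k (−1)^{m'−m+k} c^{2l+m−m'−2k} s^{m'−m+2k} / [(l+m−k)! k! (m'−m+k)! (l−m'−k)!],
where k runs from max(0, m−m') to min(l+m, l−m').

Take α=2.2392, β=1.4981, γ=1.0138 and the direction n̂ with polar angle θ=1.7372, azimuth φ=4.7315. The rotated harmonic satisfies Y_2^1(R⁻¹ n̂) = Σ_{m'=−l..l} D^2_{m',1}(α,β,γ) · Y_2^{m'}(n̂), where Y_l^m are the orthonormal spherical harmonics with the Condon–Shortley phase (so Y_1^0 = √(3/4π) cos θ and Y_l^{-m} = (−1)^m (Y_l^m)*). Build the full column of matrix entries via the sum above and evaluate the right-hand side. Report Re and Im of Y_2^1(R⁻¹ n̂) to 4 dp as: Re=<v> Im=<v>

Need the full column D^2_{m',1} for m'=−2..2 at α=2.2392, β=1.4981, γ=1.0138.
cos(β/2)=0.732336, sin(β/2)=0.680943
d^2_{-2,1}: single k=3 term ⇒ +0.462459;  D = -0.438543-0.146794i
d^2_{-1,1}: k∈[2..3] ⇒ +0.746043 -0.215003 = +0.531041;  D = +0.179794+0.499678i
d^2_{0,1}: k∈[1..2] ⇒ +0.655116 -0.566394 = +0.088721;  D = +0.046901-0.075311i
d^2_{1,1}: k∈[0..1] ⇒ +0.287635 -0.746043 = -0.458408;  D = +0.455567-0.050964i
d^2_{2,1}: single k=0 term ⇒ -0.534900;  D = -0.376112-0.380338i
Y_2^{m'}(θ=1.7372,φ=4.7315) and Σ D·Y over m':
  (-0.4385-0.1468i)·(-0.3754+0.0144i)  (+0.1798+0.4997i)·(-0.0024-0.1262i)  (+0.0469-0.0753i)·(-0.2894+0.0000i)  (+0.4556-0.0510i)·(+0.0024-0.1262i)  (-0.3761-0.3803i)·(-0.3754-0.0144i)
Y_2^1(R⁻¹ n̂) = +0.346176+0.137295i

Re=0.3462 Im=0.1373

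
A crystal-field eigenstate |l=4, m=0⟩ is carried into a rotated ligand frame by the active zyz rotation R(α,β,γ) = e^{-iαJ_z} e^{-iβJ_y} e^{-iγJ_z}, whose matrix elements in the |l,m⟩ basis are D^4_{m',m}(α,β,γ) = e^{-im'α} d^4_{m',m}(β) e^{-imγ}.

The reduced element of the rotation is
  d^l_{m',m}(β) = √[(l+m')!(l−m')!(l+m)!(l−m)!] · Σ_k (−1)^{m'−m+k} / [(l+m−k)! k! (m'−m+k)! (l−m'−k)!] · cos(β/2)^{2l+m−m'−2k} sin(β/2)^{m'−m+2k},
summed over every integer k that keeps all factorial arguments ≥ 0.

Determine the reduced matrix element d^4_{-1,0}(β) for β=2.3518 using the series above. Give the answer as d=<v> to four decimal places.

d^4_{-1,0}(β=2.3518) via the finite sum:
Half-angle: c=0.384712, s=0.923036. N=√(6·120·24·24)=643.987578
k: max(0,(0)−(-1))=1 … min(4+(0),4−(-1))=4
  k=1: (−1)^0·643.9876/(144)·0.3847^7·0.9230^1 = +0.005149
  k=2: (−1)^1·643.9876/(24)·0.3847^5·0.9230^3 = -0.177830
  k=3: (−1)^2·643.9876/(24)·0.3847^3·0.9230^5 = +1.023692
  k=4: (−1)^3·643.9876/(144)·0.3847^1·0.9230^7 = -0.982162
d^4_{-1,0}(2.3518) = +0.005149 -0.177830 +1.023692 -0.982162 = -0.131151

d=-0.1312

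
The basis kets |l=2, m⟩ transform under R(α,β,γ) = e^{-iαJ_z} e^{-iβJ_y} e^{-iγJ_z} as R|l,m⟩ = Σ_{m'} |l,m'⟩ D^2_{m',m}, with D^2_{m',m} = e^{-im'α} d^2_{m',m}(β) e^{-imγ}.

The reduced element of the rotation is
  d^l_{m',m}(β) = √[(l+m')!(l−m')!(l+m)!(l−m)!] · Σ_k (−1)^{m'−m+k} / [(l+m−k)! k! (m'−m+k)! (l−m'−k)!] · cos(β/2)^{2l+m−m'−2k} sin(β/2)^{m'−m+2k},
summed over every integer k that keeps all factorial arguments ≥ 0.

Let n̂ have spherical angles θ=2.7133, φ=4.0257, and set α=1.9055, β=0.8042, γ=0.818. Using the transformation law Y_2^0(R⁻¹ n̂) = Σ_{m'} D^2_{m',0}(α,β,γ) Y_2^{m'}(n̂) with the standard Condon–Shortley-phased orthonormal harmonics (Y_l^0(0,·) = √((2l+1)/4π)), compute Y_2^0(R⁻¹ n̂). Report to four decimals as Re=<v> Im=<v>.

Re=0.2710 Im=0.0000

Need the full column D^2_{m',0} for m'=−2..2 at α=1.9055, β=0.8042, γ=0.8180.
cos(β/2)=0.920241, sin(β/2)=0.391352
d^2_{-2,0}: single k=2 term ⇒ +0.317697;  D = -0.249135-0.197138i
d^2_{-1,0}: k∈[1..2] ⇒ +0.747047 -0.135107 = +0.611940;  D = -0.201016+0.577982i
d^2_{0,0}: k∈[0..2] ⇒ +0.717144 -0.518797 +0.023457 = +0.221804;  D = +0.221804+0.000000i
d^2_{1,0}: k∈[0..1] ⇒ -0.747047 +0.135107 = -0.611940;  D = +0.201016+0.577982i
d^2_{2,0}: single k=0 term ⇒ +0.317697;  D = -0.249135+0.197138i
Y_2^{m'}(θ=2.7133,φ=4.0257) and Σ D·Y over m':
  (-0.2491-0.1971i)·(-0.0131-0.0653i)  (-0.2010+0.5780i)·(+0.1850-0.2257i)  (+0.2218+0.0000i)·(+0.4676+0.0000i)  (+0.2010+0.5780i)·(-0.1850-0.2257i)  (-0.2491+0.1971i)·(-0.0131+0.0653i)
Y_2^0(R⁻¹ n̂) = +0.270994+0.000000i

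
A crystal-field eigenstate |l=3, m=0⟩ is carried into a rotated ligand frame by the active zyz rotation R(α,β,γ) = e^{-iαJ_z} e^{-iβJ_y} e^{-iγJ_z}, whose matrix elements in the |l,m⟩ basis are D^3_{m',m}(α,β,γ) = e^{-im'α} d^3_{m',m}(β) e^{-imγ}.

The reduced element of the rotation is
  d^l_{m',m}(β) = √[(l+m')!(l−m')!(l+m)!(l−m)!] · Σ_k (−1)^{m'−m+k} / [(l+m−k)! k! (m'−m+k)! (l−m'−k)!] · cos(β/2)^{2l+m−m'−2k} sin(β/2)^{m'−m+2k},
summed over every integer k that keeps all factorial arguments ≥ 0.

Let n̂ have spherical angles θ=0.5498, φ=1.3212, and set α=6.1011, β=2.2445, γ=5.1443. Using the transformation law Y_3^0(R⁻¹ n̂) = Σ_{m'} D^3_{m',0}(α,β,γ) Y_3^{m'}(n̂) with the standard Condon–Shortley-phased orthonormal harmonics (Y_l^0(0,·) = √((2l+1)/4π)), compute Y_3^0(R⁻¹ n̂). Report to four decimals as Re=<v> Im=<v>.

Re=0.3252 Im=0.0000

Need the full column D^3_{m',0} for m'=−3..3 at α=6.1011, β=2.2445, γ=5.1443.
cos(β/2)=0.433656, sin(β/2)=0.901078
d^3_{-3,0}: single k=3 term ⇒ +0.266833;  D = +0.228002-0.138617i
d^3_{-2,0}: k∈[2..3] ⇒ +0.157278 -0.679050 = -0.521772;  D = -0.487554+0.185842i
d^3_{-1,0}: k∈[1..3] ⇒ +0.047872 -0.620063 +0.892379 = +0.320187;  D = +0.314894-0.057980i
d^3_{0,0}: k∈[0..3] ⇒ +0.006651 -0.258434 +1.115794 -0.535273 = +0.328737;  D = +0.328737+0.000000i
d^3_{1,0}: k∈[0..2] ⇒ -0.047872 +0.620063 -0.892379 = -0.320187;  D = -0.314894-0.057980i
d^3_{2,0}: k∈[0..1] ⇒ +0.157278 -0.679050 = -0.521772;  D = -0.487554-0.185842i
d^3_{3,0}: single k=0 term ⇒ -0.266833;  D = -0.228002-0.138617i
Y_3^{m'}(θ=0.5498,φ=1.3212) and Σ D·Y over m':
  (+0.2280-0.1386i)·(-0.0405+0.0436i)  (-0.4876+0.1858i)·(-0.2089-0.1139i)  (+0.3149-0.0580i)·(+0.1099-0.4312i)  (+0.3287+0.0000i)·(+0.2020+0.0000i)  (-0.3149-0.0580i)·(-0.1099-0.4312i)  (-0.4876-0.1858i)·(-0.2089+0.1139i)  (-0.2280-0.1386i)·(+0.0405+0.0436i)
Y_3^0(R⁻¹ n̂) = +0.325245+0.000000i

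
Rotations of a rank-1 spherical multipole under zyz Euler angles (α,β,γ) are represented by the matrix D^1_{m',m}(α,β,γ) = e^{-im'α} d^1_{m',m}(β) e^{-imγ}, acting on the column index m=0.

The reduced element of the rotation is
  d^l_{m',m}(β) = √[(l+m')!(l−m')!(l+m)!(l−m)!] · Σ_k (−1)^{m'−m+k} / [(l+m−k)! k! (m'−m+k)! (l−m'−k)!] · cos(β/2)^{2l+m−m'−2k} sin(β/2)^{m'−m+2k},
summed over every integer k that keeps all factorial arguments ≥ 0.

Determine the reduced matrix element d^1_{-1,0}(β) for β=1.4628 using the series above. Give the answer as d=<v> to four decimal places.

d=0.7030

d^1_{-1,0}(β=1.4628) via the finite sum:
With c≡cos(β/2)=0.744240 and s≡sin(β/2)=0.667912, N=[1·2·1·1]^{1/2}=1.414214
k: max(0,(0)−(-1))=1 … min(1+(0),1−(-1))=1
  k=1: (−1)^0·1.4142/(1)·0.7442^1·0.6679^1 = +0.702987
d^1_{-1,0}(1.4628) = +0.702987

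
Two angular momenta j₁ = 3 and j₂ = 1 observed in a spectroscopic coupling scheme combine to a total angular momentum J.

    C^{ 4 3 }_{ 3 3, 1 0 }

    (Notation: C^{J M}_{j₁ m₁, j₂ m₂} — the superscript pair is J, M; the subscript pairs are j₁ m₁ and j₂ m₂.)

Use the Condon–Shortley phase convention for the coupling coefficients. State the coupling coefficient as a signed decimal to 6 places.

j₁+j₂−J=0  J+j₁−j₂=6  J−j₁+j₂=2  j₁+j₂+J+1=9
(j₁±m₁, j₂±m₂, J±M) = (6,0,1,1,7,1)
P² = 129600
sum k=0..0:
  [0] +1/720 = 1/720
S = 1/720
C² = P²·S² = 1/4 ; C = +0.500000

+0.500000  (= +√(1/4))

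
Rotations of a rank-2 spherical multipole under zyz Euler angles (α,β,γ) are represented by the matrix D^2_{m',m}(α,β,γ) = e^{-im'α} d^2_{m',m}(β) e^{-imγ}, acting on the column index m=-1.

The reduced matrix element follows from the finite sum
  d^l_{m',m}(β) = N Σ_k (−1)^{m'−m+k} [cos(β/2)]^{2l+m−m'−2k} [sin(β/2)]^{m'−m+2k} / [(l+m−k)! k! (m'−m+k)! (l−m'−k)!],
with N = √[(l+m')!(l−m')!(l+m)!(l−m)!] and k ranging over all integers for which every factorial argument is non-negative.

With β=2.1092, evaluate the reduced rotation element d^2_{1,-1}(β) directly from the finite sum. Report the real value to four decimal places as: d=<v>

d^2_{1,-1}(β=2.1092) via the finite sum:
Half-angle: c=0.493576, s=0.869703. N=√(6·1·1·6)=6.000000
The bounds max(0,m−m')=0 and min(l+m,l−m')=1 give 2 terms
  k=0: (−1)^2·6.0000/(2)·0.4936^2·0.8697^2 = +0.552803
  k=1: (−1)^3·6.0000/(6)·0.4936^0·0.8697^4 = -0.572115
d^2_{1,-1}(2.1092) = +0.552803 -0.572115 = -0.019312

d=-0.0193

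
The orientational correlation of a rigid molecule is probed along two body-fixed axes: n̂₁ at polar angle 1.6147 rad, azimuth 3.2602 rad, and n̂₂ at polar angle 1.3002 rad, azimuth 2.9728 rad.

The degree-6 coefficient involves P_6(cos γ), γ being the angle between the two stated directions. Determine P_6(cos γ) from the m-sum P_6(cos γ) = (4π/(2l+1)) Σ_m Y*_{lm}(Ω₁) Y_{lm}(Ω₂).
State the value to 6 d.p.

-0.170295

Addition theorem: P_6(cos γ) = (4π/13) Σ_m Y*_{lm}(Ω₁) Y_{lm}(Ω₂), m = −6…6:
  [-6]  conj(Y_{6,-6})(Ω₁) = 0.36372 + 0.31367j ; Y_{6,-6}(Ω₂) = 0.20480 + 0.32808j ; Δ = -0.02842 + 0.18357j
  [-5]  conj(Y_{6,-5})(Ω₁) = 0.06061 + 0.04085j ; Y_{6,-5}(Ω₂) = -0.24696 - 0.27773j ; Δ = -0.00362 - 0.02692j
  [-4]  conj(Y_{6,-4})(Ω₁) = -0.30946 - 0.15892j ; Y_{6,-4}(Ω₂) = -0.05139 - 0.04115j ; Δ = 0.00936 + 0.02090j
  [-3]  conj(Y_{6,-3})(Ω₁) = -0.07960 - 0.02958j ; Y_{6,-3}(Ω₂) = 0.30165 + 0.16730j ; Δ = -0.01906 - 0.02224j
  [-2]  conj(Y_{6,-2})(Ω₁) = 0.30505 + 0.07375j ; Y_{6,-2}(Ω₂) = -0.03358 - 0.01179j ; Δ = -0.00937 - 0.00607j
  [-1]  conj(Y_{6,-1})(Ω₁) = 0.08865 + 0.01056j ; Y_{6,-1}(Ω₂) = -0.31643 - 0.05392j ; Δ = -0.02748 - 0.00812j
  [+0]  conj(Y_{6,0})(Ω₁) = -0.30506 + 0.00000j ; Y_{6,0}(Ω₂) = 0.06221 + 0.00000j ; Δ = -0.01898 + 0.00000j
  [+1]  conj(Y_{6,1})(Ω₁) = -0.08865 + 0.01056j ; Y_{6,1}(Ω₂) = 0.31643 - 0.05392j ; Δ = -0.02748 + 0.00812j
  [+2]  conj(Y_{6,2})(Ω₁) = 0.30505 - 0.07375j ; Y_{6,2}(Ω₂) = -0.03358 + 0.01179j ; Δ = -0.00937 + 0.00607j
  [+3]  conj(Y_{6,3})(Ω₁) = 0.07960 - 0.02958j ; Y_{6,3}(Ω₂) = -0.30165 + 0.16730j ; Δ = -0.01906 + 0.02224j
  [+4]  conj(Y_{6,4})(Ω₁) = -0.30946 + 0.15892j ; Y_{6,4}(Ω₂) = -0.05139 + 0.04115j ; Δ = 0.00936 - 0.02090j
  [+5]  conj(Y_{6,5})(Ω₁) = -0.06061 + 0.04085j ; Y_{6,5}(Ω₂) = 0.24696 - 0.27773j ; Δ = -0.00362 + 0.02692j
  [+6]  conj(Y_{6,6})(Ω₁) = 0.36372 - 0.31367j ; Y_{6,6}(Ω₂) = 0.20480 - 0.32808j ; Δ = -0.02842 - 0.18357j
Accumulated sum -0.17617 - 0.00000j; after 4π/(2l+1) scaling, -0.17030 - 0.00000j ⇒ P_6 = -0.170295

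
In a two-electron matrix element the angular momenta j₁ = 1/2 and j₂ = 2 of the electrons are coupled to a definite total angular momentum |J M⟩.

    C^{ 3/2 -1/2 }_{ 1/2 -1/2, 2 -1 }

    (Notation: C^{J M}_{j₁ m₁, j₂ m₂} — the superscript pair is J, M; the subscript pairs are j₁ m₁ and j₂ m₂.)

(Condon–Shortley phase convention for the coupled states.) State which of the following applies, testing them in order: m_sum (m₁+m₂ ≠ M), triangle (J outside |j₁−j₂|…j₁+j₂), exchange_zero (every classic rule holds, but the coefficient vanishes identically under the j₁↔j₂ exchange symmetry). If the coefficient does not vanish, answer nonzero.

m-sum: m₁+m₂ = -1/2+(-1) = -3/2, M = -1/2  ✗ ⇒ coefficient is 0

m_sum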